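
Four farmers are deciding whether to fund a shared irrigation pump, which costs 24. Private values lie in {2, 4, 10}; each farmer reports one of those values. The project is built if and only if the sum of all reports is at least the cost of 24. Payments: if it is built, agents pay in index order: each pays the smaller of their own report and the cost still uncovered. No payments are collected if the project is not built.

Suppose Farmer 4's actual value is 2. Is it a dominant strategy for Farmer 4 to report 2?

Check each profile of the others' reports and compare truth against every alternative report.
Others report (4, 10, 10): truth gives 2, best alternative gives 2.
Others report (10, 4, 10): truth gives 2, best alternative gives 2.
Others report (10, 10, 4): truth gives 2, best alternative gives 2.
Others report (10, 10, 10): truth gives 2, best alternative gives 2.
Others report (2, 2, 2): truth gives 0, best alternative gives 0.
Others report (2, 2, 4): truth gives 0, best alternative gives 0.
(Remaining 21 profiles checked similarly; truth is weakly best in each.)
In every case the truthful report is at least as good as any alternative, so it is a dominant strategy.

Yes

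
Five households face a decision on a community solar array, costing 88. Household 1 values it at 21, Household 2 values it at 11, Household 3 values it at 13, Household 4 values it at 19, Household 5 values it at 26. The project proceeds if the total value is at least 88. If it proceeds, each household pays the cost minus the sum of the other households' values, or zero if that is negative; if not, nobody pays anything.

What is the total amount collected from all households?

80

Total value 90 ≥ cost 88, so it is built.
Household 1: others sum to 69; max(0, 88 - 69) = 19.
Household 2: others sum to 79; max(0, 88 - 79) = 9.
Household 3: others sum to 77; max(0, 88 - 77) = 11.
Household 4: others sum to 71; max(0, 88 - 71) = 17.
Household 5: others sum to 64; max(0, 88 - 64) = 24.
Total collected = 19 + 9 + 11 + 17 + 24 = 80.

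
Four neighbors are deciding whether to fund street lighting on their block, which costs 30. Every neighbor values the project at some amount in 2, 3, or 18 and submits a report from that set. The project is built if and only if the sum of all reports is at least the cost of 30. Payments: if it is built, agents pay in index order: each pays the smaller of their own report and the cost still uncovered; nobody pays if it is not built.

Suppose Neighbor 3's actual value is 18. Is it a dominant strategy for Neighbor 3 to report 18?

No

Consider the case where Neighbor 1 reports 2, Neighbor 2 reports 18 and Neighbor 4 reports 18.
Truthful report 18: project built, pays 10, utility 18 - 10 = 8.
Report 2 instead: project built, pays 2, utility 18 - 2 = 16.
Since 16 > 8, reporting 2 is strictly better here, so truthful reporting is not dominant.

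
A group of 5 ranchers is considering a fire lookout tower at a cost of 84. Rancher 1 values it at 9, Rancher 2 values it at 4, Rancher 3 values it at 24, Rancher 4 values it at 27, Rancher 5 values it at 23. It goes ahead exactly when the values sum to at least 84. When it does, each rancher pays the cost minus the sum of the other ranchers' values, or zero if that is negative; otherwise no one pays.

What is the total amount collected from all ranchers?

Total value 87 ≥ cost 84, so it is built.
Rancher 1: others sum to 78; max(0, 84 - 78) = 6.
Rancher 2: others sum to 83; max(0, 84 - 83) = 1.
Rancher 3: others sum to 63; max(0, 84 - 63) = 21.
Rancher 4: others sum to 60; max(0, 84 - 60) = 24.
Rancher 5: others sum to 64; max(0, 84 - 64) = 20.
Total collected = 6 + 1 + 21 + 24 + 20 = 72.

72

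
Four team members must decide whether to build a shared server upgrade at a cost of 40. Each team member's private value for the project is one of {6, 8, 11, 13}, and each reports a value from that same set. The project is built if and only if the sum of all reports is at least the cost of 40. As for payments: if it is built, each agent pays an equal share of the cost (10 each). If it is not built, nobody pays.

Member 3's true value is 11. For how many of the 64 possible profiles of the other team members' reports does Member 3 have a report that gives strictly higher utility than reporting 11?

12

Others report (6, 8, 13): truth gives 0; report 13 gives 1 > 0. Violating.
Others report (6, 11, 11): truth gives 0; report 13 gives 1 > 0. Violating.
Others report (6, 13, 8): truth gives 0; report 13 gives 1 > 0. Violating.
Others report (8, 6, 13): truth gives 0; report 13 gives 1 > 0. Violating.
Others report (6, 6, 6): truth gives 0; no alternative beats it.
Others report (6, 6, 8): truth gives 0; no alternative beats it.
(Checking all 64 profiles: 12 have a profitable deviation, 52 do not.)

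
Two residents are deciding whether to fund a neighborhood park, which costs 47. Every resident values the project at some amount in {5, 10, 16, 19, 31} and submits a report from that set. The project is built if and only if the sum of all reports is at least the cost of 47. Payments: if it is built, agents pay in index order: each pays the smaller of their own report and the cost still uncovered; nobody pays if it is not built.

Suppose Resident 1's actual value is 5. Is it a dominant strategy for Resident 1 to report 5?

Yes

Check each profile of the others' reports and compare truth against every alternative report.
Others report (5): truth gives 0, best alternative gives 0.
Others report (10): truth gives 0, best alternative gives 0.
Others report (16): truth gives 0, best alternative gives 0.
Others report (19): truth gives 0, best alternative gives 0.
Others report (31): truth gives 0, best alternative gives 0.
In every case the truthful report is at least as good as any alternative, so it is a dominant strategy.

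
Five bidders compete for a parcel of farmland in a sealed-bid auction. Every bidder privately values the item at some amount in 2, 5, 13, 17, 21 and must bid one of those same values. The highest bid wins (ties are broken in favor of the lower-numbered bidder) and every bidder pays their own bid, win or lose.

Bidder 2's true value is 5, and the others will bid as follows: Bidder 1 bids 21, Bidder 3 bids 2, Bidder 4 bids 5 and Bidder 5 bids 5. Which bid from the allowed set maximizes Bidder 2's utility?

2

Bid 2: loses but pays 2, utility -2.
Bid 5: loses but pays 5, utility -5.
Bid 13: loses but pays 13, utility -13.
Bid 17: loses but pays 17, utility -17.
Bid 21: loses but pays 21, utility -21.
The best choice is 2 with utility -2.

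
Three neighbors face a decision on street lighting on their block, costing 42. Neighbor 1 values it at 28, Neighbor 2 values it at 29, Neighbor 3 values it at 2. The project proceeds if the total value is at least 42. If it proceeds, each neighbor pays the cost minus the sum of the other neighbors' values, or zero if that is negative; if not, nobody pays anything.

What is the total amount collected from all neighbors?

23

Total value 59 ≥ cost 42, so it is built.
Neighbor 1: others sum to 31; max(0, 42 - 31) = 11.
Neighbor 2: others sum to 30; max(0, 42 - 30) = 12.
Neighbor 3: others sum to 57; max(0, 42 - 57) = 0.
Total collected = 11 + 12 + 0 = 23.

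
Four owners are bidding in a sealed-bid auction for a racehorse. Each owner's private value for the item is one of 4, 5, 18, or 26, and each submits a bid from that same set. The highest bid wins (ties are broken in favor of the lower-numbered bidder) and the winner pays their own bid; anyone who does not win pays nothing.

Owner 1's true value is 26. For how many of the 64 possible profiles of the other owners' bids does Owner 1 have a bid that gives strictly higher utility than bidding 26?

27

Others bid (4, 4, 4): truth gives 0; bid 4 gives 22 > 0. Violating.
Others bid (4, 4, 5): truth gives 0; bid 5 gives 21 > 0. Violating.
Others bid (4, 4, 18): truth gives 0; bid 18 gives 8 > 0. Violating.
Others bid (4, 5, 4): truth gives 0; bid 5 gives 21 > 0. Violating.
Others bid (4, 4, 26): truth gives 0; no alternative beats it.
Others bid (4, 5, 26): truth gives 0; no alternative beats it.
(Checking all 64 profiles: 27 have a profitable deviation, 37 do not.)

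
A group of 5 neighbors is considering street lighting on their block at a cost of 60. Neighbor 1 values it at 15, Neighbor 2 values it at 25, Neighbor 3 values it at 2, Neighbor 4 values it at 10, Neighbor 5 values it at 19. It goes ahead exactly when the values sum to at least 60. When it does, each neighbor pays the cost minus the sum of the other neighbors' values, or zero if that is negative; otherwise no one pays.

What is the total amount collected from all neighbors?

Total value 71 ≥ cost 60, so it is built.
Neighbor 1: others sum to 56; max(0, 60 - 56) = 4.
Neighbor 2: others sum to 46; max(0, 60 - 46) = 14.
Neighbor 3: others sum to 69; max(0, 60 - 69) = 0.
Neighbor 4: others sum to 61; max(0, 60 - 61) = 0.
Neighbor 5: others sum to 52; max(0, 60 - 52) = 8.
Total collected = 4 + 14 + 0 + 0 + 8 = 26.

26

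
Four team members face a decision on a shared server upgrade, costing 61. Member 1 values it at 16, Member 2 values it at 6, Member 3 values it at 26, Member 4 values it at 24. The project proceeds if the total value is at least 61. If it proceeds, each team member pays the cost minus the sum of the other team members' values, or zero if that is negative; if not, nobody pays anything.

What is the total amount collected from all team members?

33

Total value 72 ≥ cost 61, so it is built.
Member 1: others sum to 56; max(0, 61 - 56) = 5.
Member 2: others sum to 66; max(0, 61 - 66) = 0.
Member 3: others sum to 46; max(0, 61 - 46) = 15.
Member 4: others sum to 48; max(0, 61 - 48) = 13.
Total collected = 5 + 0 + 15 + 13 = 33.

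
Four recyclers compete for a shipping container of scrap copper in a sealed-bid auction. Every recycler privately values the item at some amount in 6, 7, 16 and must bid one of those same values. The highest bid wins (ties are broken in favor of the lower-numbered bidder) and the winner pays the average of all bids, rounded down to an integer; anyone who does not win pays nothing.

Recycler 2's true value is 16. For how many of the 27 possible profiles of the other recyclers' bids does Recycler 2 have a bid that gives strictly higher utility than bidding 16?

Others bid (6, 6, 6): truth gives 8; bid 7 gives 10 > 8. Violating.
Others bid (6, 6, 7): truth gives 8; bid 7 gives 10 > 8. Violating.
Others bid (6, 7, 6): truth gives 8; bid 7 gives 10 > 8. Violating.
Others bid (6, 7, 7): truth gives 7; bid 7 gives 10 > 7. Violating.
Others bid (6, 6, 16): truth gives 5; no alternative beats it.
Others bid (6, 7, 16): truth gives 5; no alternative beats it.
(Checking all 27 profiles: 4 have a profitable deviation, 23 do not.)

4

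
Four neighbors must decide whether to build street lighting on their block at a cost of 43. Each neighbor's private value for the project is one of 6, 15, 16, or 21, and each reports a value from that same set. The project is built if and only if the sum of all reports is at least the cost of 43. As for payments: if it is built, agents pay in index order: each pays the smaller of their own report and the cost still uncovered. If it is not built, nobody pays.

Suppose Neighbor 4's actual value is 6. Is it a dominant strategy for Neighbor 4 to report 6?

Check each profile of the others' reports and compare truth against every alternative report.
Others report (6, 6, 16): truth gives 0, best alternative gives -9.
Others report (6, 16, 6): truth gives 0, best alternative gives -9.
Others report (16, 6, 6): truth gives 0, best alternative gives -9.
Others report (6, 6, 21): truth gives 0, best alternative gives -4.
Others report (6, 21, 6): truth gives 0, best alternative gives -4.
Others report (21, 6, 6): truth gives 0, best alternative gives -4.
(Remaining 58 profiles checked similarly; truth is weakly best in each.)
In every case the truthful report is at least as good as any alternative, so it is a dominant strategy.

Yes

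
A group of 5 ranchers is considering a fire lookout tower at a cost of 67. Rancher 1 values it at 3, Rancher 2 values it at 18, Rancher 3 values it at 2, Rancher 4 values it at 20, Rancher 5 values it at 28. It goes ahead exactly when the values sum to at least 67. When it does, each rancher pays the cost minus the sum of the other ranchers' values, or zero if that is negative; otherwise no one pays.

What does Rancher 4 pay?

16

Total value 71 ≥ cost 67, so the project is built.
The other ranchers' values sum to 51.
Cost minus that sum is 67 - 51 = 16.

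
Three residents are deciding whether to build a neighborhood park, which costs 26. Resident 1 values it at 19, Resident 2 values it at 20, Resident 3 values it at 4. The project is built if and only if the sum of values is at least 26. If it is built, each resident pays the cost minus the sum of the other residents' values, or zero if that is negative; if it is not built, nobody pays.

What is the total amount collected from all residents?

Total value 43 ≥ cost 26, so it is built.
Resident 1: others sum to 24; max(0, 26 - 24) = 2.
Resident 2: others sum to 23; max(0, 26 - 23) = 3.
Resident 3: others sum to 39; max(0, 26 - 39) = 0.
Total collected = 2 + 3 + 0 = 5.

5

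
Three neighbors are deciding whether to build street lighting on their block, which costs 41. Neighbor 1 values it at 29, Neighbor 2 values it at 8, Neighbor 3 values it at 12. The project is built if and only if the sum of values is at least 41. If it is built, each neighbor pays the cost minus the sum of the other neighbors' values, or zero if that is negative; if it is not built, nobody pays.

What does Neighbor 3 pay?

Total value 49 ≥ cost 41, so the project is built.
The other neighbors' values sum to 37.
Cost minus that sum is 41 - 37 = 4.

4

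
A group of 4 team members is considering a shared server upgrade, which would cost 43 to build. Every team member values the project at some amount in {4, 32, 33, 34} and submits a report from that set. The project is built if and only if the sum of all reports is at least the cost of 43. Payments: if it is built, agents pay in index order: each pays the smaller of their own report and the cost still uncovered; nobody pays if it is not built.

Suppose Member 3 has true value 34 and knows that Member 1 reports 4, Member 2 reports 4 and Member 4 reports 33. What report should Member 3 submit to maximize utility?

4

Report 4: project built, pays 4, utility 34 - 4 = 30.
Report 32: project built, pays 32, utility 34 - 32 = 2.
Report 33: project built, pays 33, utility 34 - 33 = 1.
Report 34: project built, pays 34, utility 34 - 34 = 0.
The best choice is 4 with utility 30.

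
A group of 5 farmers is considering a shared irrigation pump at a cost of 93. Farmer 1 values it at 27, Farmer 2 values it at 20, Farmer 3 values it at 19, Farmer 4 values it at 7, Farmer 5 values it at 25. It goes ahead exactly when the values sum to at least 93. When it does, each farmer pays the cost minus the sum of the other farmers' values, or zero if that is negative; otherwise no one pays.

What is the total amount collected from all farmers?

Total value 98 ≥ cost 93, so it is built.
Farmer 1: others sum to 71; max(0, 93 - 71) = 22.
Farmer 2: others sum to 78; max(0, 93 - 78) = 15.
Farmer 3: others sum to 79; max(0, 93 - 79) = 14.
Farmer 4: others sum to 91; max(0, 93 - 91) = 2.
Farmer 5: others sum to 73; max(0, 93 - 73) = 20.
Total collected = 22 + 15 + 14 + 2 + 20 = 73.

73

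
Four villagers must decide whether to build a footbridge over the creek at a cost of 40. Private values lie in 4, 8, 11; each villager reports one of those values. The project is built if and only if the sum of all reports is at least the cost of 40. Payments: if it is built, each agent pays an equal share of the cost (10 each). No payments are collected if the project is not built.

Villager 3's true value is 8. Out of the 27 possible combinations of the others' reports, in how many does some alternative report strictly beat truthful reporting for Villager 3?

Others report (11, 11, 11): truth gives -2; report 4 gives 0 > -2. Violating.
Others report (4, 4, 4): truth gives 0; no alternative beats it.
Others report (4, 4, 8): truth gives 0; no alternative beats it.
(Checking all 27 profiles: 1 has a profitable deviation, 26 do not.)

1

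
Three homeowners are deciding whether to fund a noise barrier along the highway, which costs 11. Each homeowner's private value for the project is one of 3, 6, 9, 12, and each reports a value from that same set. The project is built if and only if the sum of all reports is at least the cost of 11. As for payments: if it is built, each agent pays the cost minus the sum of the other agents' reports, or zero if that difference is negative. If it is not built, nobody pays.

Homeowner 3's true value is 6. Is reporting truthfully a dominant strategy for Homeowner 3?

Check each profile of the others' reports and compare truth against every alternative report.
Others report (3, 9): truth gives 6, best alternative gives 6.
Others report (3, 12): truth gives 6, best alternative gives 6.
Others report (6, 6): truth gives 6, best alternative gives 6.
Others report (6, 9): truth gives 6, best alternative gives 6.
Others report (6, 12): truth gives 6, best alternative gives 6.
Others report (9, 3): truth gives 6, best alternative gives 6.
(Remaining 10 profiles checked similarly; truth is weakly best in each.)
In every case the truthful report is at least as good as any alternative, so it is a dominant strategy.

Yes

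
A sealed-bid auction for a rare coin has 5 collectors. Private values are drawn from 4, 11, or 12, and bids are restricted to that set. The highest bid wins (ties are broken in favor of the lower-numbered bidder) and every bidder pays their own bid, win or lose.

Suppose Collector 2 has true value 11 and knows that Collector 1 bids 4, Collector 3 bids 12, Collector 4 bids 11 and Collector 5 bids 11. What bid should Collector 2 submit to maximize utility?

Bid 4: loses but pays 4, utility -4.
Bid 11: loses but pays 11, utility -11.
Bid 12: wins, pays 12, utility 11 - 12 = -1.
The best choice is 12 with utility -1.

12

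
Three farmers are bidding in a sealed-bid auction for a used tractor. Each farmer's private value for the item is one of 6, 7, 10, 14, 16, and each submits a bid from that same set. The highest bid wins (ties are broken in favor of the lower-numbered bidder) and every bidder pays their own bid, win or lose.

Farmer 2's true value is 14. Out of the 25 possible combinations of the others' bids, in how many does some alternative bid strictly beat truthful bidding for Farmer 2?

Others bid (6, 6): truth gives 0; bid 7 gives 7 > 0. Violating.
Others bid (6, 7): truth gives 0; bid 7 gives 7 > 0. Violating.
Others bid (6, 10): truth gives 0; bid 10 gives 4 > 0. Violating.
Others bid (6, 16): truth gives -14; bid 16 gives -2 > -14. Violating.
Others bid (6, 14): truth gives 0; no alternative beats it.
Others bid (7, 14): truth gives 0; no alternative beats it.
(Checking all 25 profiles: 19 have a profitable deviation, 6 do not.)

19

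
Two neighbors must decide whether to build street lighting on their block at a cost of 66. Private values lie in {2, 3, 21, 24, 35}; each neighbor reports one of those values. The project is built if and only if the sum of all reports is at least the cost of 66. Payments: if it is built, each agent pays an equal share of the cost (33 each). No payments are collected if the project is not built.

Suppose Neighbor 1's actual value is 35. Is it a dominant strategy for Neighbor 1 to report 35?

Check each profile of the others' reports and compare truth against every alternative report.
Others report (35): truth gives 2, best alternative gives 0.
Others report (2): truth gives 0, best alternative gives 0.
Others report (3): truth gives 0, best alternative gives 0.
Others report (21): truth gives 0, best alternative gives 0.
Others report (24): truth gives 0, best alternative gives 0.
In every case the truthful report is at least as good as any alternative, so it is a dominant strategy.

Yes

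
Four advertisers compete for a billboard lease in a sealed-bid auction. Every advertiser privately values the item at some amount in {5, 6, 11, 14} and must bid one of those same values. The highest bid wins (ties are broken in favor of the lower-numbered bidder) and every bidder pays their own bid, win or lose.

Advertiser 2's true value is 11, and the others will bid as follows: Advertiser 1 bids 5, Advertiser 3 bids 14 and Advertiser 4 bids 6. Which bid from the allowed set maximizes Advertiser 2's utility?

14

Bid 5: loses but pays 5, utility -5.
Bid 6: loses but pays 6, utility -6.
Bid 11: loses but pays 11, utility -11.
Bid 14: wins, pays 14, utility 11 - 14 = -3.
The best choice is 14 with utility -3.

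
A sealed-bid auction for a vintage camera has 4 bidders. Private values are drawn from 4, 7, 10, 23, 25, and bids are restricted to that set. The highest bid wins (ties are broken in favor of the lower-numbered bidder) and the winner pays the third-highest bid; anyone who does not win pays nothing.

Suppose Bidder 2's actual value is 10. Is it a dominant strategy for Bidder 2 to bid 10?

No

Consider the case where Bidder 1 bids 4, Bidder 3 bids 4 and Bidder 4 bids 23.
Truthful bid 10: loses, pays 0, utility 0.
Bid 23 instead: wins, pays 4, utility 10 - 4 = 6.
Since 6 > 0, bidding 23 is strictly better here, so truthful bidding is not dominant.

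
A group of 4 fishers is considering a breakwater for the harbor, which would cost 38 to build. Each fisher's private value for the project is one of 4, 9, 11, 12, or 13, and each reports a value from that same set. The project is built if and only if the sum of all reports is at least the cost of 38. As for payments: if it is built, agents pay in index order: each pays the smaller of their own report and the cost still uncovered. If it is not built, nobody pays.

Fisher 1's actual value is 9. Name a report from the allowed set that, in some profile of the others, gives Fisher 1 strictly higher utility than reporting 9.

4

Suppose Fisher 2 reports 9, Fisher 3 reports 12 and Fisher 4 reports 13.
Report 9: project built, pays 9, utility 9 - 9 = 0.
Report 4: project built, pays 4, utility 9 - 4 = 5.
So reporting 4 beats truth here (5 > 0).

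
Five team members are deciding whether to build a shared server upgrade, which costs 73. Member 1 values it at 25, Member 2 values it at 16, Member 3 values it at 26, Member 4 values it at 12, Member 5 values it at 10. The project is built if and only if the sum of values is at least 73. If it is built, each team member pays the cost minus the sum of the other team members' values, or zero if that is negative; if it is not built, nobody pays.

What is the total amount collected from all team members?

Total value 89 ≥ cost 73, so it is built.
Member 1: others sum to 64; max(0, 73 - 64) = 9.
Member 2: others sum to 73; max(0, 73 - 73) = 0.
Member 3: others sum to 63; max(0, 73 - 63) = 10.
Member 4: others sum to 77; max(0, 73 - 77) = 0.
Member 5: others sum to 79; max(0, 73 - 79) = 0.
Total collected = 9 + 0 + 10 + 0 + 0 = 19.

19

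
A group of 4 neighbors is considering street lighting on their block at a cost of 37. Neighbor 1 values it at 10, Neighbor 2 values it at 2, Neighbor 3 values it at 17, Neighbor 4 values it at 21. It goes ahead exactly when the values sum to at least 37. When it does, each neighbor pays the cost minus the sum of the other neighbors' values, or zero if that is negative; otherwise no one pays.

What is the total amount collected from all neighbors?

Total value 50 ≥ cost 37, so it is built.
Neighbor 1: others sum to 40; max(0, 37 - 40) = 0.
Neighbor 2: others sum to 48; max(0, 37 - 48) = 0.
Neighbor 3: others sum to 33; max(0, 37 - 33) = 4.
Neighbor 4: others sum to 29; max(0, 37 - 29) = 8.
Total collected = 0 + 0 + 4 + 8 = 12.

12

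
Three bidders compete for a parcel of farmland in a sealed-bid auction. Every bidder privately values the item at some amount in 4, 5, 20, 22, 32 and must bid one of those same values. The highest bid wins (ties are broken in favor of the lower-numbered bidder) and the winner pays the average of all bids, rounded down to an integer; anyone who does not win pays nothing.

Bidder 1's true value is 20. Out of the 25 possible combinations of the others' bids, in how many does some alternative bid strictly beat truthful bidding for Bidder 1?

Others bid (4, 4): truth gives 11; bid 4 gives 16 > 11. Violating.
Others bid (4, 5): truth gives 11; bid 5 gives 16 > 11. Violating.
Others bid (4, 22): truth gives 0; bid 22 gives 4 > 0. Violating.
Others bid (5, 4): truth gives 11; bid 5 gives 16 > 11. Violating.
Others bid (4, 20): truth gives 6; no alternative beats it.
Others bid (4, 32): truth gives 0; no alternative beats it.
(Checking all 25 profiles: 8 have a profitable deviation, 17 do not.)

8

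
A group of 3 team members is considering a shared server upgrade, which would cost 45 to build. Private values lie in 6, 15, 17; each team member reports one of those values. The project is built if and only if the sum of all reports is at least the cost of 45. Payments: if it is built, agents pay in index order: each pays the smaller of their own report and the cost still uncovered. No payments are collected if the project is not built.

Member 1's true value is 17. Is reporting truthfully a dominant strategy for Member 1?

No

Consider the case where Member 2 reports 15 and Member 3 reports 15.
Truthful report 17: project built, pays 17, utility 17 - 17 = 0.
Report 15 instead: project built, pays 15, utility 17 - 15 = 2.
Since 2 > 0, reporting 15 is strictly better here, so truthful reporting is not dominant.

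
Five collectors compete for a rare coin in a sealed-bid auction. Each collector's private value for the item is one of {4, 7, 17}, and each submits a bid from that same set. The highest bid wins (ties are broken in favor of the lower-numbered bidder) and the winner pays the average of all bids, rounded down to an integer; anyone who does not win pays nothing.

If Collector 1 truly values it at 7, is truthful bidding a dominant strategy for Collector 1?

Check each profile of the others' bids and compare truth against every alternative bid.
Others bid (4, 4, 4, 7): truth gives 2, best alternative gives 0.
Others bid (4, 4, 7, 4): truth gives 2, best alternative gives 0.
Others bid (4, 4, 7, 7): truth gives 2, best alternative gives 0.
Others bid (4, 7, 4, 4): truth gives 2, best alternative gives 0.
Others bid (4, 7, 4, 7): truth gives 2, best alternative gives 0.
Others bid (4, 7, 7, 4): truth gives 2, best alternative gives 0.
(Remaining 75 profiles checked similarly; truth is weakly best in each.)
In every case the truthful bid is at least as good as any alternative, so it is a dominant strategy.

Yes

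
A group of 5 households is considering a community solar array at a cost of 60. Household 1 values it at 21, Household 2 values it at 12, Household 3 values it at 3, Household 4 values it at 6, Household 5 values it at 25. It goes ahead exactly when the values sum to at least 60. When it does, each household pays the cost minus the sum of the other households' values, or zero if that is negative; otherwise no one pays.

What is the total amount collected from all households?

Total value 67 ≥ cost 60, so it is built.
Household 1: others sum to 46; max(0, 60 - 46) = 14.
Household 2: others sum to 55; max(0, 60 - 55) = 5.
Household 3: others sum to 64; max(0, 60 - 64) = 0.
Household 4: others sum to 61; max(0, 60 - 61) = 0.
Household 5: others sum to 42; max(0, 60 - 42) = 18.
Total collected = 14 + 5 + 0 + 0 + 18 = 37.

37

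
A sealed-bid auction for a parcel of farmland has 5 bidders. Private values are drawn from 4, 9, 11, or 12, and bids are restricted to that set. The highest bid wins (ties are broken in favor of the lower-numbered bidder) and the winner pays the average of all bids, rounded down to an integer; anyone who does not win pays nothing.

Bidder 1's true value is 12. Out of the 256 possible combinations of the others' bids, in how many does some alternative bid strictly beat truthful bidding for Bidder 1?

Others bid (4, 4, 4, 4): truth gives 7; bid 4 gives 8 > 7. Violating.
Others bid (4, 4, 4, 11): truth gives 5; bid 11 gives 6 > 5. Violating.
Others bid (4, 4, 9, 11): truth gives 4; bid 11 gives 5 > 4. Violating.
Others bid (4, 4, 11, 4): truth gives 5; bid 11 gives 6 > 5. Violating.
Others bid (4, 4, 4, 9): truth gives 6; no alternative beats it.
Others bid (4, 4, 4, 12): truth gives 5; no alternative beats it.
(Checking all 256 profiles: 33 have a profitable deviation, 223 do not.)

33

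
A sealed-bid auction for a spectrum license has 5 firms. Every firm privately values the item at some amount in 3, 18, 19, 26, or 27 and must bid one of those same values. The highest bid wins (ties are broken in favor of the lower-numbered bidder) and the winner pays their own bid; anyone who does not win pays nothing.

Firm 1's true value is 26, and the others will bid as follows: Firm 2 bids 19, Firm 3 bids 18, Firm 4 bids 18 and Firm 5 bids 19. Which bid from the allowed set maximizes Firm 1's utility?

19

Bid 3: loses, pays 0, utility 0.
Bid 18: loses, pays 0, utility 0.
Bid 19: wins, pays 19, utility 26 - 19 = 7.
Bid 26: wins, pays 26, utility 26 - 26 = 0.
Bid 27: wins, pays 27, utility 26 - 27 = -1.
The best choice is 19 with utility 7.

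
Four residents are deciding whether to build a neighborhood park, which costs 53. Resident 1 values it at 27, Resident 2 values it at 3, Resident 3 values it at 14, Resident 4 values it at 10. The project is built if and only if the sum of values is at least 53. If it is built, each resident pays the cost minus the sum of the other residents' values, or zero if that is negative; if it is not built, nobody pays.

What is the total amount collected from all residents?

Total value 54 ≥ cost 53, so it is built.
Resident 1: others sum to 27; max(0, 53 - 27) = 26.
Resident 2: others sum to 51; max(0, 53 - 51) = 2.
Resident 3: others sum to 40; max(0, 53 - 40) = 13.
Resident 4: others sum to 44; max(0, 53 - 44) = 9.
Total collected = 26 + 2 + 13 + 9 = 50.

50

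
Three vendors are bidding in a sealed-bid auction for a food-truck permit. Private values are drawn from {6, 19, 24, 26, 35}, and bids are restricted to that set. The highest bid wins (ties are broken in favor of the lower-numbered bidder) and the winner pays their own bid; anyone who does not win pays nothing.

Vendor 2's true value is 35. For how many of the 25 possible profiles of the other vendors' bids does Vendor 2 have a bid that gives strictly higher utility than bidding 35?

12

Others bid (6, 6): truth gives 0; bid 19 gives 16 > 0. Violating.
Others bid (6, 19): truth gives 0; bid 19 gives 16 > 0. Violating.
Others bid (6, 24): truth gives 0; bid 24 gives 11 > 0. Violating.
Others bid (6, 26): truth gives 0; bid 26 gives 9 > 0. Violating.
Others bid (6, 35): truth gives 0; no alternative beats it.
Others bid (19, 35): truth gives 0; no alternative beats it.
(Checking all 25 profiles: 12 have a profitable deviation, 13 do not.)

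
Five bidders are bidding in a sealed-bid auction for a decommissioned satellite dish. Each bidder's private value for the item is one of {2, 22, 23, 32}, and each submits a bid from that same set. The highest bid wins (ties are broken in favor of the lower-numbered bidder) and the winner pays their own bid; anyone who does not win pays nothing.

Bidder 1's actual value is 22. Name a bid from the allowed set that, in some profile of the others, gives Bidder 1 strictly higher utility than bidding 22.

Suppose Bidder 2 bids 2, Bidder 3 bids 2, Bidder 4 bids 2 and Bidder 5 bids 2.
Bid 22: wins, pays 22, utility 22 - 22 = 0.
Bid 2: wins, pays 2, utility 22 - 2 = 20.
So bidding 2 beats truth here (20 > 0).

2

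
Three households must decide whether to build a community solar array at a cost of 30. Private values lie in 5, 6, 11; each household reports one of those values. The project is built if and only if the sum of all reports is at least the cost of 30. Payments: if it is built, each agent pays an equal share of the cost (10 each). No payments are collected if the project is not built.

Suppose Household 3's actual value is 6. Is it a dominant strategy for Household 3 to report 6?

Yes

Check each profile of the others' reports and compare truth against every alternative report.
Others report (5, 5): truth gives 0, best alternative gives 0.
Others report (5, 6): truth gives 0, best alternative gives 0.
Others report (5, 11): truth gives 0, best alternative gives 0.
Others report (6, 5): truth gives 0, best alternative gives 0.
Others report (6, 6): truth gives 0, best alternative gives 0.
Others report (6, 11): truth gives 0, best alternative gives 0.
(Remaining 3 profiles checked similarly; truth is weakly best in each.)
In every case the truthful report is at least as good as any alternative, so it is a dominant strategy.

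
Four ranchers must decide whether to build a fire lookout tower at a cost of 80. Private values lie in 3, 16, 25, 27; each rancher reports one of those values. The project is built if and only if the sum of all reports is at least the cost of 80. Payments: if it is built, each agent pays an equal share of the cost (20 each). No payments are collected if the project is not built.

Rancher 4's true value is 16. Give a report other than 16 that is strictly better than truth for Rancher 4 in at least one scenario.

Suppose Rancher 1 reports 16, Rancher 2 reports 25 and Rancher 3 reports 25.
Report 16: project built, pays 20, utility 16 - 20 = -4.
Report 3: project not built, utility 0.
So reporting 3 beats truth here (0 > -4).

3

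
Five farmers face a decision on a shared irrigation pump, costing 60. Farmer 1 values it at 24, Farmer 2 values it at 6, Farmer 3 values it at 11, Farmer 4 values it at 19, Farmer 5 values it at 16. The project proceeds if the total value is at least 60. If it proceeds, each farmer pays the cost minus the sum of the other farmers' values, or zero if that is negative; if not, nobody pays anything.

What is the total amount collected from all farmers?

Total value 76 ≥ cost 60, so it is built.
Farmer 1: others sum to 52; max(0, 60 - 52) = 8.
Farmer 2: others sum to 70; max(0, 60 - 70) = 0.
Farmer 3: others sum to 65; max(0, 60 - 65) = 0.
Farmer 4: others sum to 57; max(0, 60 - 57) = 3.
Farmer 5: others sum to 60; max(0, 60 - 60) = 0.
Total collected = 8 + 0 + 0 + 3 + 0 = 11.

11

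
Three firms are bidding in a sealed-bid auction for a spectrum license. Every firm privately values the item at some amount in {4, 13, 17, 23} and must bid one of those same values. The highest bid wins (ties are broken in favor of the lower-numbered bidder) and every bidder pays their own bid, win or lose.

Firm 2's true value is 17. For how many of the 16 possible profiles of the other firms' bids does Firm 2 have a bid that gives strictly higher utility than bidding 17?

Others bid (4, 4): truth gives 0; bid 13 gives 4 > 0. Violating.
Others bid (4, 13): truth gives 0; bid 13 gives 4 > 0. Violating.
Others bid (4, 23): truth gives -17; bid 4 gives -4 > -17. Violating.
Others bid (13, 23): truth gives -17; bid 4 gives -4 > -17. Violating.
Others bid (4, 17): truth gives 0; no alternative beats it.
Others bid (13, 4): truth gives 0; no alternative beats it.
(Checking all 16 profiles: 12 have a profitable deviation, 4 do not.)

12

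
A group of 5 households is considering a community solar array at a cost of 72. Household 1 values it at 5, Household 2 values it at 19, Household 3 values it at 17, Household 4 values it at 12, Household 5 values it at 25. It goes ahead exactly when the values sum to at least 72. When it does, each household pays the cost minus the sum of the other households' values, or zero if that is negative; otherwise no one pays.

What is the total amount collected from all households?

Total value 78 ≥ cost 72, so it is built.
Household 1: others sum to 73; max(0, 72 - 73) = 0.
Household 2: others sum to 59; max(0, 72 - 59) = 13.
Household 3: others sum to 61; max(0, 72 - 61) = 11.
Household 4: others sum to 66; max(0, 72 - 66) = 6.
Household 5: others sum to 53; max(0, 72 - 53) = 19.
Total collected = 0 + 13 + 11 + 6 + 19 = 49.

49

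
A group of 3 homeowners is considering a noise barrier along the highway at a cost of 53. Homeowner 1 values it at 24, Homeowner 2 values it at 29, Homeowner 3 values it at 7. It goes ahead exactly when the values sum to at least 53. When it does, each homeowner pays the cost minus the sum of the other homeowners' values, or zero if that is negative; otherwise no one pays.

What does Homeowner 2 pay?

22

Total value 60 ≥ cost 53, so the project is built.
The other homeowners' values sum to 31.
Cost minus that sum is 53 - 31 = 22.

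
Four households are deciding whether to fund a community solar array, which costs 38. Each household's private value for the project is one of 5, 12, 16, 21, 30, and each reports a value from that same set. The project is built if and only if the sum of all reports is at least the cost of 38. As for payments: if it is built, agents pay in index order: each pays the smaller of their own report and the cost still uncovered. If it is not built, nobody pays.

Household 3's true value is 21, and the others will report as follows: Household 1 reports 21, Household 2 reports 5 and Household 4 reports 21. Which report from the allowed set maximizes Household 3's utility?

5

Report 5: project built, pays 5, utility 21 - 5 = 16.
Report 12: project built, pays 12, utility 21 - 12 = 9.
Report 16: project built, pays 12, utility 21 - 12 = 9.
Report 21: project built, pays 12, utility 21 - 12 = 9.
Report 30: project built, pays 12, utility 21 - 12 = 9.
The best choice is 5 with utility 16.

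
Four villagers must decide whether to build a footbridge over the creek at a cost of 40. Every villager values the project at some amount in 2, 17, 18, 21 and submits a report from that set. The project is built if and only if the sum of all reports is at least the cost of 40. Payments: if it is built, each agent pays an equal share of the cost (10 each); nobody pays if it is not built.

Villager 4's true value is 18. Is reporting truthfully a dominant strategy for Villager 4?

Consider the case where Villager 1 reports 2, Villager 2 reports 2 and Villager 3 reports 17.
Truthful report 18: project not built, utility 0.
Report 21 instead: project built, pays 10, utility 18 - 10 = 8.
Since 8 > 0, reporting 21 is strictly better here, so truthful reporting is not dominant.

No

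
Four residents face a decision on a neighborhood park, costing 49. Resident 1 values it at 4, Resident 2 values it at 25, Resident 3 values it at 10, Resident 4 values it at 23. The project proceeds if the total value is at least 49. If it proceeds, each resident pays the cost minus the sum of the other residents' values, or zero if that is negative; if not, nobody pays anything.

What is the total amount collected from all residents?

22

Total value 62 ≥ cost 49, so it is built.
Resident 1: others sum to 58; max(0, 49 - 58) = 0.
Resident 2: others sum to 37; max(0, 49 - 37) = 12.
Resident 3: others sum to 52; max(0, 49 - 52) = 0.
Resident 4: others sum to 39; max(0, 49 - 39) = 10.
Total collected = 0 + 12 + 0 + 10 = 22.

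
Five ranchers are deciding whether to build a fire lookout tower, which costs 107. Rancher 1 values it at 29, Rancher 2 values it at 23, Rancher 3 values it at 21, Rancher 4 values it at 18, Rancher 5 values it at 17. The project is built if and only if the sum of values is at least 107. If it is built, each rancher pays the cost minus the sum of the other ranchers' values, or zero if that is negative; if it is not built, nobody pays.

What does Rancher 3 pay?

Total value 108 ≥ cost 107, so the project is built.
The other ranchers' values sum to 87.
Cost minus that sum is 107 - 87 = 20.

20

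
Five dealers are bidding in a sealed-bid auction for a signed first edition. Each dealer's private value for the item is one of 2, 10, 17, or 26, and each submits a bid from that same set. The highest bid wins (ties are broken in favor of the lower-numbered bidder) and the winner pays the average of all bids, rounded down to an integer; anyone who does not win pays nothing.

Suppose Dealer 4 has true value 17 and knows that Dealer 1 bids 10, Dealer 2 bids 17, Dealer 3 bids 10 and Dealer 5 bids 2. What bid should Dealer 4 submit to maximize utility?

26

Bid 2: loses, pays 0, utility 0.
Bid 10: loses, pays 0, utility 0.
Bid 17: loses, pays 0, utility 0.
Bid 26: wins, pays 13, utility 17 - 13 = 4.
The best choice is 26 with utility 4.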